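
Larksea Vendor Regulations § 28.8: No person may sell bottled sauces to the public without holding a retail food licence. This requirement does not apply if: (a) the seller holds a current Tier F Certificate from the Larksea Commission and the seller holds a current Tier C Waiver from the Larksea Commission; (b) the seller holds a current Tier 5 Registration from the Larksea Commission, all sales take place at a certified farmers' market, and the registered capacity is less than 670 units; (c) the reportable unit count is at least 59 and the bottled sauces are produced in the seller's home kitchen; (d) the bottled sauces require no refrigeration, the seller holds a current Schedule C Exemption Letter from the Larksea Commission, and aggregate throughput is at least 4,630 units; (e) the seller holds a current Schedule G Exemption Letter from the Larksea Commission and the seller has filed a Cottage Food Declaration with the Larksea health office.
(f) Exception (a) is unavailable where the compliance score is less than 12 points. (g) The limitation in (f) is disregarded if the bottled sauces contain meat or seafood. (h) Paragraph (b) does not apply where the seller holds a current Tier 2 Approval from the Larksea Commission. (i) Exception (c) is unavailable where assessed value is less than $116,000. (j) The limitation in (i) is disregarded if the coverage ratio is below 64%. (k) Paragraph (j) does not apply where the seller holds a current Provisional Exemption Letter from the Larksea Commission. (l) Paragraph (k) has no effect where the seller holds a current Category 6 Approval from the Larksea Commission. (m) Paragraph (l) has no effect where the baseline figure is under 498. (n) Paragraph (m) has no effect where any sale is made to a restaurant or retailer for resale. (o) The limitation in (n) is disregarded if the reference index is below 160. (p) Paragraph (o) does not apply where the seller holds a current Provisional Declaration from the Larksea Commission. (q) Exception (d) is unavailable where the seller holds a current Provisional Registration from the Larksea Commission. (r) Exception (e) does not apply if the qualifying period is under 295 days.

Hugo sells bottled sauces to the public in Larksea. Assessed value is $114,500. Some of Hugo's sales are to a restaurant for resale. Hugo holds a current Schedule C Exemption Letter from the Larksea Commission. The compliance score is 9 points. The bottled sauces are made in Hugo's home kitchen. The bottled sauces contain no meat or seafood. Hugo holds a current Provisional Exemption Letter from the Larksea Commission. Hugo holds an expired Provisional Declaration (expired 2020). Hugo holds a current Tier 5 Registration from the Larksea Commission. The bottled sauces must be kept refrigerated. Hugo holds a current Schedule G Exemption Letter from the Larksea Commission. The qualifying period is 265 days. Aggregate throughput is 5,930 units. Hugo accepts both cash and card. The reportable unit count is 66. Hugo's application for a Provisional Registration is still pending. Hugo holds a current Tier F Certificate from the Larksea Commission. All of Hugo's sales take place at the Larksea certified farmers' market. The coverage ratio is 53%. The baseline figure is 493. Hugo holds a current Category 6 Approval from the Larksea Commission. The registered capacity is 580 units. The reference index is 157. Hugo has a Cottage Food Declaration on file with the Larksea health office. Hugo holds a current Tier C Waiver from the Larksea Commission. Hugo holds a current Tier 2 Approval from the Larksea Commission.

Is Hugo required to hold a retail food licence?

Yes — Hugo must hold a retail food licence.

Exception (a) is satisfied on its face — a current Tier F Certificate is held; a current Tier C Waiver is held. But: (f) operates against (a): the compliance score is 9 points, less than the 12 points limit. (g), which would lift (f), is not triggered — the bottled sauces contain no meat or seafood. (a) is therefore removed.
Exception (b): a current Tier 5 Registration is held; all sales are at a certified farmers' market; the registered capacity is 580 units, less than the 670 units limit — every condition holds. But applying paragraph (h): (h) operates against (b): a current Tier 2 Approval is held. Exception (b) does not apply.
Exception (c): the reportable unit count is 66, meeting the 59 threshold; the bottled sauces are home-kitchen produced — every condition holds. But applying paragraphs (i)–(p): (i) is engaged — assessed value is $114,500, less than the $116,000 limit. (j) would limit (i) — the coverage ratio is 53%, below the 64% limit — but (k) sets (j) aside: (k) operates — a current Provisional Exemption Letter is held. (l) would limit (k) — a current Category 6 Approval is held — but (m) sets (l) aside: (m) operates against (l): the baseline figure is 493, under the 498 limit. (n) applies (some sales are to a restaurant for resale), but yields to (o): (o) operates against (n): the reference index is 157, below the 160 limit. (p), which would lift (o), is inapplicable — the Provisional Declaration is not current. Exception (c) does not apply.
Exception (d) fails — the bottled sauces require refrigeration.
Exception (e)'s conditions are all satisfied: a current Schedule G Exemption Letter is held; a Cottage Food Declaration is on file. Turning to paragraph (r): (r) is triggered — the qualifying period is 265 days, under the 295 days limit. So (e) is unavailable.
No exception displaces § 28.8.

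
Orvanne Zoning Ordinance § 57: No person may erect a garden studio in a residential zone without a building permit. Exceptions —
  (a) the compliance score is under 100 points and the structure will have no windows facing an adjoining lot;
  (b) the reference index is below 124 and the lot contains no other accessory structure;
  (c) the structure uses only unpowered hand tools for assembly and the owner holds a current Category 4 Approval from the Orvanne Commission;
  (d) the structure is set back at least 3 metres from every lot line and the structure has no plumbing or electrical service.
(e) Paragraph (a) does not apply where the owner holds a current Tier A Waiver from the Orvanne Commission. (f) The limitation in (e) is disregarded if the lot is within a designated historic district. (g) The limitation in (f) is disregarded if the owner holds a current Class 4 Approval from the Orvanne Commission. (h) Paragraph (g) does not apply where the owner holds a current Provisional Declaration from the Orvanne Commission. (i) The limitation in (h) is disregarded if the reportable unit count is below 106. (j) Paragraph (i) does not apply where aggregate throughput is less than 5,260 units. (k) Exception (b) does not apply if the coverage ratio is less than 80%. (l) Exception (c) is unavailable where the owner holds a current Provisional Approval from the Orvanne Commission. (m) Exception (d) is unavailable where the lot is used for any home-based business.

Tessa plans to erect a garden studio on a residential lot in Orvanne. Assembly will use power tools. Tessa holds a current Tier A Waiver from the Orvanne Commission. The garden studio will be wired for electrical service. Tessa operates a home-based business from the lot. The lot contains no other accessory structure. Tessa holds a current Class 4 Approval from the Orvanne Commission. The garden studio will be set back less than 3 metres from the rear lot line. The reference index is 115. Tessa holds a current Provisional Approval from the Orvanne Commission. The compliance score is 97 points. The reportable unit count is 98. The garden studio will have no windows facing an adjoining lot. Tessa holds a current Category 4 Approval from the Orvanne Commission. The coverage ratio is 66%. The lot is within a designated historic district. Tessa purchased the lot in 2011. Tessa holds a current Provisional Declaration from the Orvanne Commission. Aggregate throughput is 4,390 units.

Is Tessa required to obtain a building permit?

All of (a)'s requirements are met (the compliance score is 97 points, under the 100 points limit; no windows face an adjoining lot). Considering the limiting provisions: (e) would limit (a) — a current Tier A Waiver is held — but (f) sets (e) aside: (f) operates against (e): the lot is in a historic district. (g) is engaged (a current Class 4 Approval is held), but yields to (h): (h) applies — a current Provisional Declaration is held. (i) is triggered (the reportable unit count is 98, below the 106 limit), but yields to (j): (j) operates against (i): aggregate throughput is 4,390 units, less than the 5,260 units limit. So (a) applies.
All of (b)'s requirements are met (the reference index is 115, below the 124 limit; the lot has no other accessory structure). But applying paragraph (k): (k) operates against (b): the coverage ratio is 66%, less than the 80% limit. So (b) is unavailable.
Exception (c) fails — assembly uses power tools.
Exception (d) requires that the structure is set back at least 3 metres from every lot line; but the rear setback is under 3 m, so (d) is unavailable.

No — exception (a) applies; Tessa does not need a building permit.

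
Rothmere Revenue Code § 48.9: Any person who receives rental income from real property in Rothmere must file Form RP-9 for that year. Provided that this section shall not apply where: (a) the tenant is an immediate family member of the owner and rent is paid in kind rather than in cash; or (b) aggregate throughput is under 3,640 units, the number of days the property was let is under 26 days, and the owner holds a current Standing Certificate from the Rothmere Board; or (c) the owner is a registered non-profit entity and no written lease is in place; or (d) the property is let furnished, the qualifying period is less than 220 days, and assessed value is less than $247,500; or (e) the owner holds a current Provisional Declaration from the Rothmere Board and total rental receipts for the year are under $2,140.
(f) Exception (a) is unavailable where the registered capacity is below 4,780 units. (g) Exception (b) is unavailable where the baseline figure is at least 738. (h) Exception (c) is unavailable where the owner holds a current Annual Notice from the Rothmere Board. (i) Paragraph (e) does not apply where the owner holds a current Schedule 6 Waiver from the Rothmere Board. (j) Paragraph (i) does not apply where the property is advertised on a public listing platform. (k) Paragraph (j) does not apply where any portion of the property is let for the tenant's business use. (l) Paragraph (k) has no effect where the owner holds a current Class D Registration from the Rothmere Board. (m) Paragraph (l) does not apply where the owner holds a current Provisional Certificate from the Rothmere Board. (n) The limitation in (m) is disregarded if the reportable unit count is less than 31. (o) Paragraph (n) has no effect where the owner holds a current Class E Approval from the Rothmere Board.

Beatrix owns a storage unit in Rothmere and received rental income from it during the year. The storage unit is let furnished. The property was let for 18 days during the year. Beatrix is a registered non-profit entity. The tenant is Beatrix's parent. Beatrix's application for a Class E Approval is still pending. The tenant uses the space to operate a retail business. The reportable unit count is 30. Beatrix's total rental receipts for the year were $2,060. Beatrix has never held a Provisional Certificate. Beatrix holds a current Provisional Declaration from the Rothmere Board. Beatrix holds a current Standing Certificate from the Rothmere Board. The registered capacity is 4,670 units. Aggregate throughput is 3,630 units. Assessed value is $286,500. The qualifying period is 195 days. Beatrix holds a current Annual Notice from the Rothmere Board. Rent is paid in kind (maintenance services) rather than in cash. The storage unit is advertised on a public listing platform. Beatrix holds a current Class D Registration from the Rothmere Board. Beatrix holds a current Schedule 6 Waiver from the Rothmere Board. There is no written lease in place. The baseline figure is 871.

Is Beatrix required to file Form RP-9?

No — exception (e) applies; Beatrix is not required to file Form RP-9.

Exception (a)'s conditions are all satisfied: the tenant is an immediate family member; rent is paid in kind. However, paragraph (f) must be considered: (f) operates against (a): the registered capacity is 4,670 units, below the 4,780 units limit. Exception (a) does not apply.
Exception (b) is satisfied on its face — aggregate throughput is 3,630 units, under the 3,640 units limit; the number of days the property was let is 18 days, under the 26 days limit; a current Standing Certificate is held. But applying paragraph (g): (g) is triggered — the baseline figure is 871, meeting the 738 threshold. So (b) is unavailable.
Exception (c) is satisfied on its face — Beatrix is a registered non-profit; there is no written lease. But: (h) is engaged — a current Annual Notice is held. (c) is therefore removed.
Exception (d) requires that assessed value is less than $247,500; but assessed value is $286,500, not less than $247,500, so (d) is unavailable.
Exception (e) is satisfied on its face — a current Provisional Declaration is held; total rental receipts for the year are $2,060, under the $2,140 limit. Considering the limiting provisions: (i) would limit (e) — a current Schedule 6 Waiver is held — but (j) sets (i) aside: (j) operates — the property is publicly advertised. (k) would limit (j) — the space is let for business use — but (l) sets (k) aside: (l) operates against (k): a current Class D Registration is held. (m), which would lift (l), is not engaged — no current Provisional Certificate is held. Exception (e) stands.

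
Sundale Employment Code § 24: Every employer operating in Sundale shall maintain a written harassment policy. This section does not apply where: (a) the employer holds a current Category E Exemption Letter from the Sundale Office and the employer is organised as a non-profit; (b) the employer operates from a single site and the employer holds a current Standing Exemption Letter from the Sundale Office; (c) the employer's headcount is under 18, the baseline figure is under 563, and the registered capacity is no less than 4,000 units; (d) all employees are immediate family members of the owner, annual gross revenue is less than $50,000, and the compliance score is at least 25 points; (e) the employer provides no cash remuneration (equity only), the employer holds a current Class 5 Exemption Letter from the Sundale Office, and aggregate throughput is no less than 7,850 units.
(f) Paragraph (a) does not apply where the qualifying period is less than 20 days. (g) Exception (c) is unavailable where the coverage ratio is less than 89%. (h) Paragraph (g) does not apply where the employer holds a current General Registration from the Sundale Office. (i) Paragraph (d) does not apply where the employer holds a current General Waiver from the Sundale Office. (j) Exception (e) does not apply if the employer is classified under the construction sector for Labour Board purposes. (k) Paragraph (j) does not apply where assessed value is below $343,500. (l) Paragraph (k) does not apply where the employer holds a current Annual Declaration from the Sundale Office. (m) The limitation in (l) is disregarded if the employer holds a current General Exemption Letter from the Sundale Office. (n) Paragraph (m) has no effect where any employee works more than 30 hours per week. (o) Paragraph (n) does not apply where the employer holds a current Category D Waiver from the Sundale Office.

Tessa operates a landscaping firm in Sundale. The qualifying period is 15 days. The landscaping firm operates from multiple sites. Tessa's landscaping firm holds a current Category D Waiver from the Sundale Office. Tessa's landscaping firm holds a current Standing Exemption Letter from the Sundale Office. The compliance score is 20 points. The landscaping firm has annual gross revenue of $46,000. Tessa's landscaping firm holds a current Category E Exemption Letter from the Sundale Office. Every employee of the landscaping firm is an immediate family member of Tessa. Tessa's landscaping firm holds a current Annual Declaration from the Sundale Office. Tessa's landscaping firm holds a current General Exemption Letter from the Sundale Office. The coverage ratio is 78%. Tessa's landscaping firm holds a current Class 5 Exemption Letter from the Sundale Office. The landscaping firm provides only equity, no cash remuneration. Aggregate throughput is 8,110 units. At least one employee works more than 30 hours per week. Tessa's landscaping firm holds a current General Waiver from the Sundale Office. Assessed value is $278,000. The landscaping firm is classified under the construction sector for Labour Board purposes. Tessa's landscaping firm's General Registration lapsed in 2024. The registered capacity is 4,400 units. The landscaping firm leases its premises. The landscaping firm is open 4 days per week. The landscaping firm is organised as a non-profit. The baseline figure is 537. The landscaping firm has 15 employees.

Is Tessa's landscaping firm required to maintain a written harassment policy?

All of (a)'s requirements are met (a current Category E Exemption Letter is held; the employer is a non-profit). But applying paragraph (f): (f) is triggered — the qualifying period is 15 days, less than the 20 days limit. (a) is therefore removed.
Exception (b) fails — the employer operates from multiple sites.
Exception (c)'s conditions are all satisfied: the employer's headcount is 15, under the 18 limit; the baseline figure is 537, under the 563 limit; the registered capacity is 4,400 units, meeting the 4,000 units threshold. However, paragraphs (g)–(h) must be considered: (g) operates against (c): the coverage ratio is 78%, less than the 89% limit. (h) is not triggered (the General Registration is not current), so (g) stands. So (c) is unavailable.
Exception (d) requires that the compliance score is at least 25 points; but the compliance score is 20 points, short of 25 points, so (d) is unavailable.
All of (e)'s requirements are met (remuneration is equity-only; a current Class 5 Exemption Letter is held; aggregate throughput is 8,110 units, meeting the 7,850 units threshold). Applying paragraphs (j)–(o): (j) operates (the landscaping firm is classified under the construction sector), but is itself disapplied by (k): (k) is triggered — assessed value is $278,000, below the $343,500 limit. (l) would limit (k) — a current Annual Declaration is held — but (m) sets (l) aside: (m) operates against (l): a current General Exemption Letter is held. (n) would limit (m) — at least one employee exceeds 30 hours/week — but (o) sets (n) aside: (o) operates against (n): a current Category D Waiver is held. So (e) applies.

No — exception (e) applies; Tessa's landscaping firm is not required to maintain a written harassment policy.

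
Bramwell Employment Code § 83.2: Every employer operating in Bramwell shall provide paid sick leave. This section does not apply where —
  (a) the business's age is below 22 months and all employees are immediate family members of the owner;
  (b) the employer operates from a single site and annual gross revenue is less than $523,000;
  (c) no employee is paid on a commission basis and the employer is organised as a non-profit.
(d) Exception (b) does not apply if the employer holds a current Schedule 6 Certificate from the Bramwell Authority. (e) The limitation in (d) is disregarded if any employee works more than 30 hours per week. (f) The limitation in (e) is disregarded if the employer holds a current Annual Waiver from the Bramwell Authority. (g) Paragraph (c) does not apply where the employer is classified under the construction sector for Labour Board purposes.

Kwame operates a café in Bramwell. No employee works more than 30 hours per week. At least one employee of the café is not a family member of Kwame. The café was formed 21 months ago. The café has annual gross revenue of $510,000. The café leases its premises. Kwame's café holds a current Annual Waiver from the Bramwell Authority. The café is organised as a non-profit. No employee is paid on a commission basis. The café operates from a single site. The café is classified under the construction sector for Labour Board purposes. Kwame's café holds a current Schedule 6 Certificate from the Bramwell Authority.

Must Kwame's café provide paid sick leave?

Yes — Kwame's café must provide paid sick leave.

Exception (a) does not apply: at least one employee is not a family member.
All of (b)'s requirements are met (the employer operates from a single site; annual gross revenue is $510,000, less than the $523,000 limit). Turning to paragraphs (d)–(f): (d) operates against (b): a current Schedule 6 Certificate is held. (e), which would lift (d), is not engaged — no employee exceeds 30 hours/week. (b) is therefore removed.
Exception (c)'s conditions are all satisfied: no employee is paid on commission; the employer is a non-profit. However, paragraph (g) must be considered: (g) applies — the café is classified under the construction sector. So (c) is unavailable.
Every exception is unavailable, so the rule governs.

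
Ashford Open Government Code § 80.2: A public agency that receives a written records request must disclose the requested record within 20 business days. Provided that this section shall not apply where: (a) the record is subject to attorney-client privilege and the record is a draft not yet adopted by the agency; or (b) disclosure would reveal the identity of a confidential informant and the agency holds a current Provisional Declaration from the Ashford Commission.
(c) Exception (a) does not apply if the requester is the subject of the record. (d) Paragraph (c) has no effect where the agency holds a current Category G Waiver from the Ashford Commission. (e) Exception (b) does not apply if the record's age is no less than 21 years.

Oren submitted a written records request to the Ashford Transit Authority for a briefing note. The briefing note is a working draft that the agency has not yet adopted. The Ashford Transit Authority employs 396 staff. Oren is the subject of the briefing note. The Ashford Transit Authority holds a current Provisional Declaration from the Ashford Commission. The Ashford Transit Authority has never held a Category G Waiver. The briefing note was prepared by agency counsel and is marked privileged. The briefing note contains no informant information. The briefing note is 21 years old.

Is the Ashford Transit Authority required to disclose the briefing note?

Yes — the Ashford Transit Authority must disclose the briefing note.

Exception (a) is satisfied on its face — the briefing note is privileged; the briefing note is an unadopted draft. But applying paragraphs (c)–(d): (c) operates against (a): Oren is the subject of the briefing note. (d) is inapplicable (there is no Category G Waiver in force), so (c) stands. (a) is therefore removed.
Exception (b) requires that disclosure would reveal the identity of a confidential informant; but the briefing note contains no informant information, so (b) is unavailable.
No exception displaces § 80.2.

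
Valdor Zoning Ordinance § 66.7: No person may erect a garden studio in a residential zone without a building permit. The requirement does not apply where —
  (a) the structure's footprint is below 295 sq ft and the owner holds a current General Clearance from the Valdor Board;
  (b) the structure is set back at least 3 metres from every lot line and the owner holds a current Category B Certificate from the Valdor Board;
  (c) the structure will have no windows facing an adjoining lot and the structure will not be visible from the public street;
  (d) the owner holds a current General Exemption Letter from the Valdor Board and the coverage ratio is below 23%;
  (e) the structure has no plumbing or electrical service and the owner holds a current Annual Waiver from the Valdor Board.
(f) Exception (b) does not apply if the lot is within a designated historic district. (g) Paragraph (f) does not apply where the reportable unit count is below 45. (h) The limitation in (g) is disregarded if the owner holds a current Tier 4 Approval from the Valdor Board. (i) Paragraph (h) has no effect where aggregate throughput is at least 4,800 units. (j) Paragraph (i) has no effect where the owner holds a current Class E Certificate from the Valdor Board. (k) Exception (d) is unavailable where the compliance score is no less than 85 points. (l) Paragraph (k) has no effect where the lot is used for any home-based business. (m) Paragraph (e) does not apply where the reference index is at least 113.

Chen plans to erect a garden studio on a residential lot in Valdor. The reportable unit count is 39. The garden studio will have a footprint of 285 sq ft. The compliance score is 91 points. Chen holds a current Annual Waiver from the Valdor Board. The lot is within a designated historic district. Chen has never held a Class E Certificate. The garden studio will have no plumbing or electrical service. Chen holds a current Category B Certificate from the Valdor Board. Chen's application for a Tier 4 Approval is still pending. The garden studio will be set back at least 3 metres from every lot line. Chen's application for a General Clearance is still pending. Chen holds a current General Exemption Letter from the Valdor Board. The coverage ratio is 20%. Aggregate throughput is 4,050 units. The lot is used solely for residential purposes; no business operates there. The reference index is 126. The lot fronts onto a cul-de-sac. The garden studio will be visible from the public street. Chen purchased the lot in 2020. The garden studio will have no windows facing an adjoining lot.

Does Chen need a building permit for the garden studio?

No — exception (b) applies; Chen does not need a building permit.

Exception (a) requires that the owner holds a current General Clearance from the Valdor Board; but there is no General Clearance in force, so (a) is unavailable.
Exception (b)'s conditions are all satisfied: the setback is at least 3 m on every side; a current Category B Certificate is held. Under paragraphs (f)–(j): (f) is engaged (the lot is in a historic district), but is set aside by (g): (g) operates against (f): the reportable unit count is 39, below the 45 limit. (h), which would lift (g), is not triggered — no current Tier 4 Approval is held. (b) remains available.
Exception (c) requires that the structure will not be visible from the public street; but the structure will be visible from the street, so (c) is unavailable.
All of (d)'s requirements are met (a current General Exemption Letter is held; the coverage ratio is 20%, below the 23% limit). But: (k) applies — the compliance score is 91 points, meeting the 85 points threshold. (l) does not operate here (the lot is solely residential), so (k) stands. Exception (d) does not apply.
Exception (e)'s conditions are all satisfied: there is no plumbing or electrical service; a current Annual Waiver is held. But: (m) operates against (e): the reference index is 126, meeting the 113 threshold. So (e) is unavailable.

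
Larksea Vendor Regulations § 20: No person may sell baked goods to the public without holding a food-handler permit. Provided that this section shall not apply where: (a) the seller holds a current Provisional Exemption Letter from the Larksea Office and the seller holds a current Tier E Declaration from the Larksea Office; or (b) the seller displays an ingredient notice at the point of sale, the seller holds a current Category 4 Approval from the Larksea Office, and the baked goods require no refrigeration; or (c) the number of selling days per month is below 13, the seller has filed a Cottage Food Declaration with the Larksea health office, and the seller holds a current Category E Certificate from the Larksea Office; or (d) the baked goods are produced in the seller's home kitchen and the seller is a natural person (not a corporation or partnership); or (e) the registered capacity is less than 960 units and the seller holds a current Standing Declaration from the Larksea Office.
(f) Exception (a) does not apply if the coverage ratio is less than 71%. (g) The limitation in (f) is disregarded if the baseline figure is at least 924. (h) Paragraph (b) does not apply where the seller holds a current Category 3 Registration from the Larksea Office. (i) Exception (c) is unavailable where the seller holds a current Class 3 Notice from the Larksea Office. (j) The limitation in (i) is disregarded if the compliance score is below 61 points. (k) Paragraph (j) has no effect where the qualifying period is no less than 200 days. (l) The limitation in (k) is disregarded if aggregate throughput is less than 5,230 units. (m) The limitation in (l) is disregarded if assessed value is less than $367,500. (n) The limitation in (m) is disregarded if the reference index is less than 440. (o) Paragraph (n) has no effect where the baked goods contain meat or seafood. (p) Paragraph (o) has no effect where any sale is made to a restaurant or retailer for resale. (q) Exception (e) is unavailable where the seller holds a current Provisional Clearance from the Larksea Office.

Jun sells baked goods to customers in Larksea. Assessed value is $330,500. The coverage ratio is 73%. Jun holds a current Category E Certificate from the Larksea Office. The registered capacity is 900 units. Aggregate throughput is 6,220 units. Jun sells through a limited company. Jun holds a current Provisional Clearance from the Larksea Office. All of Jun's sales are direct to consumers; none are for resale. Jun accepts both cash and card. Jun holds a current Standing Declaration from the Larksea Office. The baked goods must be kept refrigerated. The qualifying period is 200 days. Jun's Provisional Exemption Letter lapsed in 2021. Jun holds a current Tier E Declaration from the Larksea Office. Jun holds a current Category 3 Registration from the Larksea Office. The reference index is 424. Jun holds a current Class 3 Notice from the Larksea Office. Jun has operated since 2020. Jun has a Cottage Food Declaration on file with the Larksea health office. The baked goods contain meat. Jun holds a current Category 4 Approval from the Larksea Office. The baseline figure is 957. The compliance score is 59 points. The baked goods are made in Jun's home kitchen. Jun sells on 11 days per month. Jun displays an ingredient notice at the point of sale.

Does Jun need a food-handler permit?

Yes — Jun must hold a food-handler permit.

Exception (a) fails — there is no Provisional Exemption Letter in force.
Exception (b) does not apply: the baked goods require refrigeration.
Exception (c): the number of selling days per month is 11, below the 13 limit; a Cottage Food Declaration is on file; a current Category E Certificate is held — every condition holds. Turning to paragraphs (i)–(p): (i) is triggered — a current Class 3 Notice is held. (j) applies (the compliance score is 59 points, below the 61 points limit), but is overridden by (k): (k) operates against (j): the qualifying period is 200 days, meeting the 200 days threshold. (l), which would lift (k), is not triggered — aggregate throughput is 6,220 units, not less than 5,230 units. So (c) is unavailable.
Exception (d) does not apply: the seller operates through a limited company.
Exception (e) is satisfied on its face — the registered capacity is 900 units, less than the 960 units limit; a current Standing Declaration is held. But: (q) is engaged — a current Provisional Clearance is held. So (e) is unavailable.
No exception is made out. Jun falls within the general rule.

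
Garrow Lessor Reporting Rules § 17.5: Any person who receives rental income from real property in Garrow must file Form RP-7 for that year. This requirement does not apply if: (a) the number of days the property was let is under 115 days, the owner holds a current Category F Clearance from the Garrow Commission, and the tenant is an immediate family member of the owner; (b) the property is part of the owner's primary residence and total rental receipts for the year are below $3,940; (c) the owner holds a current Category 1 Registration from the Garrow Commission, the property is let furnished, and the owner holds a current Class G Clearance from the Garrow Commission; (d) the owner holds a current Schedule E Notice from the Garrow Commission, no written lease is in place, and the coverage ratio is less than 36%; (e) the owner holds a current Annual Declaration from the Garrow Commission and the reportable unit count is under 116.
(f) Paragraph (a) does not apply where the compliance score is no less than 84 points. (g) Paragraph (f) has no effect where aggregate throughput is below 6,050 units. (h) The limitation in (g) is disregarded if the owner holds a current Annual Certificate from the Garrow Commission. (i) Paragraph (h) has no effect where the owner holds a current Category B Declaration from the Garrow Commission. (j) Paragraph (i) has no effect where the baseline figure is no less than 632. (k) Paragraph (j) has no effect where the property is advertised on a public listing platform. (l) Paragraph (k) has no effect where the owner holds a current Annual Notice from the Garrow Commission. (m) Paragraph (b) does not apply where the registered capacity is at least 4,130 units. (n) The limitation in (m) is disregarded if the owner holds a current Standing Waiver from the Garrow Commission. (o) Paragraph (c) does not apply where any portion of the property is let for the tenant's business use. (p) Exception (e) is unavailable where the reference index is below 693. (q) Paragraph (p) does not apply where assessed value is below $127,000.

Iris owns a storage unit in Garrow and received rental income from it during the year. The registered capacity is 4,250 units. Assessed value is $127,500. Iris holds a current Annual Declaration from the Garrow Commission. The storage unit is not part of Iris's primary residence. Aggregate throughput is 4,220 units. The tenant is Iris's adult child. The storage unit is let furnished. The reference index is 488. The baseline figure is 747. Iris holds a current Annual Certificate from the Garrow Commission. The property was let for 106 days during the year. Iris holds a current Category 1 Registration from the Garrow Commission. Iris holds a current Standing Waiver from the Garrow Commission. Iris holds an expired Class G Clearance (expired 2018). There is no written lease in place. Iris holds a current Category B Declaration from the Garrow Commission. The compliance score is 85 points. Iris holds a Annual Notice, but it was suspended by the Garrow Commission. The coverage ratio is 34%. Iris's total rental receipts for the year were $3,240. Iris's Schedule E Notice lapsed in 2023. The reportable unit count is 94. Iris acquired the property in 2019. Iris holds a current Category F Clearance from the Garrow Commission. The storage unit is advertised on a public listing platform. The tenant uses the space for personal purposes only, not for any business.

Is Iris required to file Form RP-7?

No — exception (a) applies; Iris is not required to file Form RP-7.

Exception (a) is satisfied on its face — the number of days the property was let is 106 days, under the 115 days limit; a current Category F Clearance is held; the tenant is an immediate family member. Applying paragraphs (f)–(l): (f) applies (the compliance score is 85 points, meeting the 84 points threshold), but is displaced by (g): (g) operates — aggregate throughput is 4,220 units, below the 6,050 units limit. (h) operates (a current Annual Certificate is held), but is overridden by (i): (i) is triggered — a current Category B Declaration is held. (j) applies (the baseline figure is 747, meeting the 632 threshold), but is displaced by (k): (k) is engaged — the property is publicly advertised. (l) does not operate here (there is no Annual Notice in force), so (k) stands. Exception (a) stands.
Exception (b) does not apply: the storage unit is not part of the primary residence.
Exception (c) requires that the owner holds a current Class G Clearance from the Garrow Commission; but no current Class G Clearance is held, so (c) is unavailable.
Exception (d) fails — the Schedule E Notice is not current.
Exception (e)'s conditions are all satisfied: a current Annual Declaration is held; the reportable unit count is 94, under the 116 limit. But applying paragraphs (p)–(q): (p) is engaged — the reference index is 488, below the 693 limit. (q) does not operate here (assessed value is $127,500, not below $127,000), so (p) stands. (e) is therefore removed.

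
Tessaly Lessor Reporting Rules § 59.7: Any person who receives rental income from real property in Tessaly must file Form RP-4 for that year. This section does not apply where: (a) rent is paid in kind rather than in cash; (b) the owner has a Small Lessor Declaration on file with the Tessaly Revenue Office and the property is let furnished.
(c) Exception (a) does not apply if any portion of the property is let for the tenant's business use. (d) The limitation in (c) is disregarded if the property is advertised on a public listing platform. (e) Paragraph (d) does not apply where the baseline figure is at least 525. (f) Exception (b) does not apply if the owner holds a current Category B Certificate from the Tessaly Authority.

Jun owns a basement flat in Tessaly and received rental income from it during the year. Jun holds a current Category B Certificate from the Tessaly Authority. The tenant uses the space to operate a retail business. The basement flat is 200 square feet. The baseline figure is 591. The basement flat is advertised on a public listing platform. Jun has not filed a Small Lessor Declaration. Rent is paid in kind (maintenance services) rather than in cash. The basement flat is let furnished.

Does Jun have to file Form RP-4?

Yes — Jun must file Form RP-4.

Exception (a): rent is paid in kind — every condition holds. However, paragraphs (c)–(e) must be considered: (c) operates against (a): the space is let for business use. (d) would limit (c) — the property is publicly advertised — but (e) sets (d) aside: (e) operates against (d): the baseline figure is 591, meeting the 525 threshold. So (a) is unavailable.
Exception (b) does not apply: no Small Lessor Declaration is on file.
No exception is made out. Jun falls within the general rule.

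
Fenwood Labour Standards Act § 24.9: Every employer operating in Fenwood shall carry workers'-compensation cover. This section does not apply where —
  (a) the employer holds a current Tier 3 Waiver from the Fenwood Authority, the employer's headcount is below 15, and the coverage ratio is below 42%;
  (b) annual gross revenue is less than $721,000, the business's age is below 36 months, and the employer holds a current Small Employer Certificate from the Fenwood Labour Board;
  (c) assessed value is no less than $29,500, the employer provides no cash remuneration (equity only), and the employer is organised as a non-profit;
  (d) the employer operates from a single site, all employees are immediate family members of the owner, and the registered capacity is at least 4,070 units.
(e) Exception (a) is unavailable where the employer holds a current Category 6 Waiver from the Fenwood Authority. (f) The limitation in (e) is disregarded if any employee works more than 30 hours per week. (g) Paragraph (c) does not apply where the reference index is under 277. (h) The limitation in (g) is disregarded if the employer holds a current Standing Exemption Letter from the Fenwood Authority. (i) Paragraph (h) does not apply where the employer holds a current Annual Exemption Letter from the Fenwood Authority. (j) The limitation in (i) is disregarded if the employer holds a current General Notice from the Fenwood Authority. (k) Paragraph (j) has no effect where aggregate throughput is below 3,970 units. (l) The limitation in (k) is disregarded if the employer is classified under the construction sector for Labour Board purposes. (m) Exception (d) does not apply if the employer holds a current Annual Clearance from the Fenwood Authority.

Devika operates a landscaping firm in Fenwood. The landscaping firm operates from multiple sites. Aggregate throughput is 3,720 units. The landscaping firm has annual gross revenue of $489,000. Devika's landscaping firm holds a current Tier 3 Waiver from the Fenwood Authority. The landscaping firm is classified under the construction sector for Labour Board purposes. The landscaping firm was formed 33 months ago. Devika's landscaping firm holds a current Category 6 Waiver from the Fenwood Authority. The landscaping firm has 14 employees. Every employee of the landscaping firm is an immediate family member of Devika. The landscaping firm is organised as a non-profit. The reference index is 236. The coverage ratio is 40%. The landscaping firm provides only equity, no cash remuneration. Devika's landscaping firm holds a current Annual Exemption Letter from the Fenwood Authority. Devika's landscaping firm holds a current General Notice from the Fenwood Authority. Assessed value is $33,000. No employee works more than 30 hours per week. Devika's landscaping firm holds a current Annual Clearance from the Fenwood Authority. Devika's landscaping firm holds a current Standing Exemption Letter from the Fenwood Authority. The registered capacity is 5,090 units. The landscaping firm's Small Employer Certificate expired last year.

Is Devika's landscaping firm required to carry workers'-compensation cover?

No — exception (c) applies; Devika's landscaping firm is not required to carry workers'-compensation cover.

All of (a)'s requirements are met (a current Tier 3 Waiver is held; the employer's headcount is 14, below the 15 limit; the coverage ratio is 40%, below the 42% limit). But: (e) operates — a current Category 6 Waiver is held. (f), which would lift (e), is not triggered — no employee exceeds 30 hours/week. (a) is therefore removed.
Exception (b) does not apply: the Small Employer Certificate has expired.
Exception (c) is satisfied on its face — assessed value is $33,000, meeting the $29,500 threshold; remuneration is equity-only; the employer is a non-profit. Applying paragraphs (g)–(l): (g) would limit (c) — the reference index is 236, under the 277 limit — but (h) sets (g) aside: (h) operates against (g): a current Standing Exemption Letter is held. (i) would limit (h) — a current Annual Exemption Letter is held — but (j) sets (i) aside: (j) operates against (i): a current General Notice is held. (k) would limit (j) — aggregate throughput is 3,720 units, below the 3,970 units limit — but (l) sets (k) aside: (l) operates against (k): the landscaping firm is classified under the construction sector. So (c) applies.
Exception (d) requires that the employer operates from a single site; but the employer operates from multiple sites, so (d) is unavailable.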